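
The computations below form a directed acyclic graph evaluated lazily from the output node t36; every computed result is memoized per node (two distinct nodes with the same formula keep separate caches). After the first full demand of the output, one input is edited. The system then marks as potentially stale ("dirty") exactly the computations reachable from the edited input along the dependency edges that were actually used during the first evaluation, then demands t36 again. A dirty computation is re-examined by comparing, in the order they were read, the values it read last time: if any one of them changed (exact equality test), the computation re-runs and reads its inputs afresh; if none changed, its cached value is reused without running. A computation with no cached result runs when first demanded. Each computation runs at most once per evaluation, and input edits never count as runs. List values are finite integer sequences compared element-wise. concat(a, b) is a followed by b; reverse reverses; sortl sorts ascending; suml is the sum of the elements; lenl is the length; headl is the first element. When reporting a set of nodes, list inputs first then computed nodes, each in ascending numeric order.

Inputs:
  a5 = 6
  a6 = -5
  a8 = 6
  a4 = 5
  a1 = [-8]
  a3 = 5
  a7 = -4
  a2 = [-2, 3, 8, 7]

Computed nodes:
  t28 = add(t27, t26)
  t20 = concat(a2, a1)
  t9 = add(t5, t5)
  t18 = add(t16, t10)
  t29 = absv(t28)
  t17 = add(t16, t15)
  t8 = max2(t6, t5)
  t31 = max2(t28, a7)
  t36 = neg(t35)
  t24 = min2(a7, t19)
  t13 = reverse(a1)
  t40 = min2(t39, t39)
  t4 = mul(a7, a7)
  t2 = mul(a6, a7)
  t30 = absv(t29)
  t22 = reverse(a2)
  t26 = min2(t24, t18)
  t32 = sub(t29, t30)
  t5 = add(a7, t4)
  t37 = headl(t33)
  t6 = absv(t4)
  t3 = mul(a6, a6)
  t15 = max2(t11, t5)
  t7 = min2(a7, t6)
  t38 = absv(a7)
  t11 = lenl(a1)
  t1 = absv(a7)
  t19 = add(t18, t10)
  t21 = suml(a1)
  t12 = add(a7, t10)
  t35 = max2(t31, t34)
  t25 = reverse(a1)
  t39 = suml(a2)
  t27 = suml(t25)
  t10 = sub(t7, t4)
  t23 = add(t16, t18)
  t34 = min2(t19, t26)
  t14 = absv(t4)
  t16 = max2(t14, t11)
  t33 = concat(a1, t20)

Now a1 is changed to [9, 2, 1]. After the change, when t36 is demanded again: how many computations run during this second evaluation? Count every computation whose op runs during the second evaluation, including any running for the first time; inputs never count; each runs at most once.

First demand of the output computes:
  t4 = mul(-4, -4) = 16
  t6 = absv(16) = 16
  t7 = min2(-4, 16) = -4
  t10 = sub(-4, 16) = -20
  t11 = lenl([-8]) = 1
  t14 = absv(16) = 16
  t16 = max2(16, 1) = 16
  t18 = add(16, -20) = -4
  t19 = add(-4, -20) = -24
  t24 = min2(-4, -24) = -24
  t25 = reverse([-8]) = [-8]
  t26 = min2(-24, -4) = -24
  t27 = suml([-8]) = -8
  t28 = add(-8, -24) = -32
  t31 = max2(-32, -4) = -4
  t34 = min2(-24, -24) = -24
  t35 = max2(-4, -24) = -4
  t36 = neg(-4) = 4

After the edit, cleaning proceeds:
  t11: a read changed (a1 [-8]->[9, 2, 1]) — executes, giving 3.
  t16: a read changed (t11 1->3) — executes, giving 16 — identical to its old value.
  t18: dirty, but its reads are unchanged (t16 unchanged, t10 unchanged); cached -4 stands.
  t19: dirty, but its reads are unchanged (t18 unchanged, t10 unchanged); cached -24 stands.
  t24: dirty, but its reads are unchanged (a7 unchanged, t19 unchanged); cached -24 stands.
  t25: a read changed (a1 [-8]->[9, 2, 1]) — executes, giving [1, 2, 9].
  t26: dirty, but its reads are unchanged (t24 unchanged, t18 unchanged); cached -24 stands.
  t27: a read changed (t25 [-8]->[1, 2, 9]) — executes, giving 12.
  t28: a read changed (t27 -8->12) — executes, giving -12.
  t31: a read changed (t28 -32->-12) — executes, giving -4 — identical to its old value.
  t34: dirty, but its reads are unchanged (t19 unchanged, t26 unchanged); cached -24 stands.
  t35: dirty, but its reads are unchanged (t31 unchanged, t34 unchanged); cached -4 stands.
  t36: dirty, but its reads are unchanged (t35 unchanged); cached 4 stands.

Note where the cutoff bites: t18 is checked, finds nothing changed, and keeps its cache.

6 computations run: t11, t16, t25, t27, t28, t31.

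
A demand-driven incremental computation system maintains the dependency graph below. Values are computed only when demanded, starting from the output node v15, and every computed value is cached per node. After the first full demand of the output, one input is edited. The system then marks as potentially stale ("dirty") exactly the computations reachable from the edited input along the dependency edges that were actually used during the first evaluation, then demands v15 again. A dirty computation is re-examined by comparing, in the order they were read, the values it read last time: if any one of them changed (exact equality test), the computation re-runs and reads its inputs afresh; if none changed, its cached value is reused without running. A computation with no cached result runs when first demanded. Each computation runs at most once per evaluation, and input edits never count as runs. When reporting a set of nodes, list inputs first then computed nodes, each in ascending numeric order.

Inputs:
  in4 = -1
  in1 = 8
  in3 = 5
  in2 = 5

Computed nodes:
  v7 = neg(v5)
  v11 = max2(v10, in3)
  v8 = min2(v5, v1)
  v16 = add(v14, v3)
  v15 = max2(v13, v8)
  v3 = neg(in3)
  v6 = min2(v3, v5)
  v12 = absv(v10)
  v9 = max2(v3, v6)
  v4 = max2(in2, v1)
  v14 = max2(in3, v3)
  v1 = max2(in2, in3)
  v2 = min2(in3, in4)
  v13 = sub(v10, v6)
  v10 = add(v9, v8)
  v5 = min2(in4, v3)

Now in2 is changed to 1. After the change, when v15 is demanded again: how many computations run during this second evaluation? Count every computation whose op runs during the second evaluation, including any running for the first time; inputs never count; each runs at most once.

First evaluation (everything demanded from the output):
  v1 = max2(5, 5) = 5
  v3 = neg(5) = -5
  v5 = min2(-1, -5) = -5
  v6 = min2(-5, -5) = -5
  v8 = min2(-5, 5) = -5
  v9 = max2(-5, -5) = -5
  v10 = add(-5, -5) = -10
  v13 = sub(-10, -5) = -5
  v15 = max2(-5, -5) = -5

Propagation after the edit:
  v1: runs — in2 5->1; result 5 (same value as before).
  v8: checked — values it read are unchanged (v5 unchanged, v1 unchanged); reused cached -5 without running.
  v10: checked — values it read are unchanged (v9 unchanged, v8 unchanged); reused cached -10 without running.
  v13: checked — values it read are unchanged (v10 unchanged, v6 unchanged); reused cached -5 without running.
  v15: checked — values it read are unchanged (v13 unchanged, v8 unchanged); reused cached -5 without running.

Key observation: the change is absorbed at v1 — it re-runs but produces the same value, and the output's value is unchanged.

Computations that run: v1 — 1 in total.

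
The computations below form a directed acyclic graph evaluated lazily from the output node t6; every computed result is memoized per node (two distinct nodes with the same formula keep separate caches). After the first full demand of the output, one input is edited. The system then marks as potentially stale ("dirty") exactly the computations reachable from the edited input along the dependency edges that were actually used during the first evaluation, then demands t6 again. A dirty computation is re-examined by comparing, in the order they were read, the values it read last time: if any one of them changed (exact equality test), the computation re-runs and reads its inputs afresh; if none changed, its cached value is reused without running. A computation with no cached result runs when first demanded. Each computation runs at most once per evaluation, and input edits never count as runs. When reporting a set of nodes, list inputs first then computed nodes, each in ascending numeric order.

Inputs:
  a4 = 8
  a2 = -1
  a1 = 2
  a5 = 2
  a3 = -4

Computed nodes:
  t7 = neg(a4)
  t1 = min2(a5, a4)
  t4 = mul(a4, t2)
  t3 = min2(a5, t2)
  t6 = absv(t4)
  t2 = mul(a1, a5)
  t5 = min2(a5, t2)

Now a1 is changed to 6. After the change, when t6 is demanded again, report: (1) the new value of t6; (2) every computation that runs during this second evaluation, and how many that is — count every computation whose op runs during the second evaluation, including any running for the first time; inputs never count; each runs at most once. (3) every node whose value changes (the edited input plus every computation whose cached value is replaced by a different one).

First demand of the output computes:
  t2 = mul(2, 2) = 4
  t4 = mul(8, 4) = 32
  t6 = absv(32) = 32

After the edit, cleaning proceeds:
  t2: a read changed (a1 2->6) — executes, giving 12.
  t4: a read changed (t2 4->12) — executes, giving 96.
  t6: a read changed (t4 32->96) — executes, giving 96.

Demanding t6 again yields 96.
3 computations run: t2, t4, t6.
The nodes whose values change: a1, t2, t4, t6.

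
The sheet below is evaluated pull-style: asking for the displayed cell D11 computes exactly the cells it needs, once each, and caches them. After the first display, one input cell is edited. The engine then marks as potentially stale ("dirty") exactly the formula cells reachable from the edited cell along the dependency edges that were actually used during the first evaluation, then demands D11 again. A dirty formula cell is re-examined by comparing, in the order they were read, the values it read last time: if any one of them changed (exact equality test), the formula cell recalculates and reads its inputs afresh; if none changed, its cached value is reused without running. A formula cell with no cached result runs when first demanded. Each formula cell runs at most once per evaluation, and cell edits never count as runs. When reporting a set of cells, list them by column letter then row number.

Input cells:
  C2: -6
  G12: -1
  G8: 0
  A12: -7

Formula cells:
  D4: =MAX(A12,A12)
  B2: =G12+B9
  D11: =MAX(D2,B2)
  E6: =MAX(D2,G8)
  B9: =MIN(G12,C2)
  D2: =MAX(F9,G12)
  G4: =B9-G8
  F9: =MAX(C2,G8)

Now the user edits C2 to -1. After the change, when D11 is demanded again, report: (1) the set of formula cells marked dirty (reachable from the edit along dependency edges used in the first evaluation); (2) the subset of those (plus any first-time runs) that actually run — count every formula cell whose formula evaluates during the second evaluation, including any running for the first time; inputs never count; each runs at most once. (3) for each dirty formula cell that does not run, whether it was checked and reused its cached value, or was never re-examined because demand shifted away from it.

First demand of the output computes:
  B9 = MIN(-1, -6) = -6
  B2 = -1 + -6 = -7
  F9 = MAX(-6, 0) = 0
  D2 = MAX(0, -1) = 0
  D11 = MAX(0, -7) = 0

After the edit, cleaning proceeds:
  B9: a read changed (C2 -6->-1) — executes, giving -1.
  B2: a read changed (B9 -6->-1) — executes, giving -2.
  F9: a read changed (C2 -6->-1) — executes, giving 0 — identical to its old value.
  D2: dirty, but its reads are unchanged (F9 unchanged, G12 unchanged); cached 0 stands.
  D11: a read changed (B2 -7->-2) — executes, giving 0 — identical to its old value.

Note where the cutoff bites: D2 is checked, finds nothing changed, and keeps its cache.

The edit dirties: B2, B9, D2, D11, F9.
4 formula cells run: B2, B9, D11, F9.
Cache hits after checking: D2.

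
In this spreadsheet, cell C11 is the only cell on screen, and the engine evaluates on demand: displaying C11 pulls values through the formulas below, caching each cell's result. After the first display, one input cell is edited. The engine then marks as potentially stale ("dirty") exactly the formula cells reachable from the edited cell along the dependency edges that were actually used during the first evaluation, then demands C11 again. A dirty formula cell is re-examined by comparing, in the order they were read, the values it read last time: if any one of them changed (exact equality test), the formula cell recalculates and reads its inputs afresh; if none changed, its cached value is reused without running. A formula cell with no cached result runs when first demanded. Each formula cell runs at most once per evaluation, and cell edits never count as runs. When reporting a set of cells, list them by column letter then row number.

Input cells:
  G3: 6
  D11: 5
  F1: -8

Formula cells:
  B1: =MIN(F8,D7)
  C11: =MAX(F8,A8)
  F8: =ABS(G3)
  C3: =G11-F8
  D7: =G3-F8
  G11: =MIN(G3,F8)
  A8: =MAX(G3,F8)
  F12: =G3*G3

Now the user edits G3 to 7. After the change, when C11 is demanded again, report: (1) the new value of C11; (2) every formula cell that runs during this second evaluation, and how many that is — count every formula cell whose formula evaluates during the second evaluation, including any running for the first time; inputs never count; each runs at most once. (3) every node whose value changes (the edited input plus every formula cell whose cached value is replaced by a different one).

C11 now evaluates to 7.
Run set: A8, C11, F8 (3 run).
Changed values: A8, C11, F8, G3.

Initial pass — values computed on the first demand:
  F8 = ABS(6) = 6
  A8 = MAX(6, 6) = 6
  C11 = MAX(6, 6) = 6

Second demand — change propagation:
  F8: re-runs because G3 6->7; new result 7.
  A8: re-runs because G3 6->7; F8 6->7; new result 7.
  C11: re-runs because F8 6->7; A8 6->7; new result 7.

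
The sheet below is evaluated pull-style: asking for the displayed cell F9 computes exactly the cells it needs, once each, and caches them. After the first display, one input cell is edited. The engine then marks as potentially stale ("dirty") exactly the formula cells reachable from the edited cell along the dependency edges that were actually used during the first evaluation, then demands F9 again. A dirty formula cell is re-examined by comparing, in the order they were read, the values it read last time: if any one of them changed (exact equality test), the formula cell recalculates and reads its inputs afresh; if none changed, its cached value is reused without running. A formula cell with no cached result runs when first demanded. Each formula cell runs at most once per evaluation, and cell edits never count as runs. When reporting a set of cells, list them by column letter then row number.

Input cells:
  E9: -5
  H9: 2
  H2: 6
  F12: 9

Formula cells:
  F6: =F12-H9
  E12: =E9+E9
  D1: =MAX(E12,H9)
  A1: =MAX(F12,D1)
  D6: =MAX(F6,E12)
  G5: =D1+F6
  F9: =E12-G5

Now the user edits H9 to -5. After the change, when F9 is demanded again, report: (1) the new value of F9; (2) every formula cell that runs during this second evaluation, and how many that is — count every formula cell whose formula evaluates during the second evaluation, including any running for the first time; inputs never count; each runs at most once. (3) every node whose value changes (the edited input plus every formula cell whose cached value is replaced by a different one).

Demanding F9 again yields -19.
3 formula cells run: D1, F6, G5.
The nodes whose values change: D1, F6, H9.
Note the absorption at G5: it re-runs yet its value is the same, leaving the output's value untouched.

First demand of the output computes:
  E12 = -5 + -5 = -10
  D1 = MAX(-10, 2) = 2
  F6 = 9 - 2 = 7
  G5 = 2 + 7 = 9
  F9 = -10 - 9 = -19

After the edit, cleaning proceeds:
  D1: a read changed (H9 2->-5) — executes, giving -5.
  F6: a read changed (H9 2->-5) — executes, giving 14.
  G5: a read changed (D1 2->-5; F6 7->14) — executes, giving 9 — identical to its old value.
  F9: dirty, but its reads are unchanged (E12 unchanged, G5 unchanged); cached -19 stands.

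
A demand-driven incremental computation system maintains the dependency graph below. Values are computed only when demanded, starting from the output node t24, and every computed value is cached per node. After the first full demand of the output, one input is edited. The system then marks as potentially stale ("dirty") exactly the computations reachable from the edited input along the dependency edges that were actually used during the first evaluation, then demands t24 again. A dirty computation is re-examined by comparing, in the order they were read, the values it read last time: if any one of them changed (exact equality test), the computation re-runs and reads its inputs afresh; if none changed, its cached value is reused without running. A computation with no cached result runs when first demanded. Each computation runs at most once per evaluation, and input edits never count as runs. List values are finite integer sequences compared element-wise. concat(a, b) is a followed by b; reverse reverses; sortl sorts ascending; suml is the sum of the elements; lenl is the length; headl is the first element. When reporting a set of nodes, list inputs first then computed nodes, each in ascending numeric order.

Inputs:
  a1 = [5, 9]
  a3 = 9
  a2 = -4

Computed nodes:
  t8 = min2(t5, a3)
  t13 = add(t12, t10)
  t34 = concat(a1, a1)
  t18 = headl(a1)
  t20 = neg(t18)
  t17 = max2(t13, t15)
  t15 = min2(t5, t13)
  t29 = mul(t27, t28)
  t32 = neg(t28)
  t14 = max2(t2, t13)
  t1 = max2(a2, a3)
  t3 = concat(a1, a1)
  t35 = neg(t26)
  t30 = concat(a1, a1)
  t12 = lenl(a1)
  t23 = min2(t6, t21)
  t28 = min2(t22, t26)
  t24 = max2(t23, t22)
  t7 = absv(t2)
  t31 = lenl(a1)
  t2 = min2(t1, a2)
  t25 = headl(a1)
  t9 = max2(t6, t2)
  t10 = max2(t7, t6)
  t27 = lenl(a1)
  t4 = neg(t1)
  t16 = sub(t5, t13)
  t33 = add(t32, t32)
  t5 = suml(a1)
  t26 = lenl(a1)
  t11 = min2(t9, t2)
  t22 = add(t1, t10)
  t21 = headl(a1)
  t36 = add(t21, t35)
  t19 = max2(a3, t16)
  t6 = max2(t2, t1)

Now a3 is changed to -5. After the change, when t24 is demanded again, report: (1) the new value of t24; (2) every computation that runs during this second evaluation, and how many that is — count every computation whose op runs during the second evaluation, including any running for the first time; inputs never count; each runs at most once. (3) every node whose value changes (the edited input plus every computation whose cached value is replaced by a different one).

New value of t24: 0.
Computations that run: t1, t2, t6, t10, t22, t23, t24 — 7 in total.
Values that change: a3, t1, t6, t10, t22, t23, t24.
Key observation: the cutoff stops propagation at t7 — its inputs' values are unchanged, so it reuses its cache.

First evaluation (everything demanded from the output):
  t1 = max2(-4, 9) = 9
  t2 = min2(9, -4) = -4
  t6 = max2(-4, 9) = 9
  t7 = absv(-4) = 4
  t10 = max2(4, 9) = 9
  t21 = headl([5, 9]) = 5
  t22 = add(9, 9) = 18
  t23 = min2(9, 5) = 5
  t24 = max2(5, 18) = 18

Propagation after the edit:
  t1: runs — a3 9->-5; result -4.
  t2: runs — t1 9->-4; result -4 (same value as before).
  t6: runs — t1 9->-4; result -4.
  t7: checked — values it read are unchanged (t2 unchanged); reused cached 4 without running.
  t10: runs — t6 9->-4; result 4.
  t22: runs — t1 9->-4; t10 9->4; result 0.
  t23: runs — t6 9->-4; result -4.
  t24: runs — t23 5->-4; t22 18->0; result 0.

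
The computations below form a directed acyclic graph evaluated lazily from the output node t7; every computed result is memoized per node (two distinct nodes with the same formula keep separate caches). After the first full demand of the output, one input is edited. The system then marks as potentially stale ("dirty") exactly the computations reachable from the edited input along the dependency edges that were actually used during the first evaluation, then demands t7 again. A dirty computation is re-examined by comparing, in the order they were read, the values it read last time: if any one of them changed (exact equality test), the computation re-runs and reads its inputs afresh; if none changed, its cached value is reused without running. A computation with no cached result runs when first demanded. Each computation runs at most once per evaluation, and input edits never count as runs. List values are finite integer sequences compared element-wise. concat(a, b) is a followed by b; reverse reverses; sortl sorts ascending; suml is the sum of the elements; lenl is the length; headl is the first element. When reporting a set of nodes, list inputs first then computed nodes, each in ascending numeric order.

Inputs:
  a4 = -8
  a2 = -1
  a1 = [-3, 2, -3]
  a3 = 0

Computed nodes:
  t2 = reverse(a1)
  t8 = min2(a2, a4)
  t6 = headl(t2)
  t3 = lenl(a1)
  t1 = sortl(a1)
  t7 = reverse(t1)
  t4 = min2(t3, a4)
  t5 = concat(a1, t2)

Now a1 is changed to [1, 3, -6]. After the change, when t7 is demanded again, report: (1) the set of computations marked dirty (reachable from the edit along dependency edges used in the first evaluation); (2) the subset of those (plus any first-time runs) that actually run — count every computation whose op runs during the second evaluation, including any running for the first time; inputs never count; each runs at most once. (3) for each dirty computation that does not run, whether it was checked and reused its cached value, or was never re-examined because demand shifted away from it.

First demand of the output computes:
  t1 = sortl([-3, 2, -3]) = [-3, -3, 2]
  t7 = reverse([-3, -3, 2]) = [2, -3, -3]

After the edit, cleaning proceeds:
  t1: a read changed (a1 [-3, 2, -3]->[1, 3, -6]) — executes, giving [-6, 1, 3].
  t7: a read changed (t1 [-3, -3, 2]->[-6, 1, 3]) — executes, giving [3, 1, -6].

The edit dirties: t1, t7.
2 computations run: t1, t7.
No dirty computation escaped a run.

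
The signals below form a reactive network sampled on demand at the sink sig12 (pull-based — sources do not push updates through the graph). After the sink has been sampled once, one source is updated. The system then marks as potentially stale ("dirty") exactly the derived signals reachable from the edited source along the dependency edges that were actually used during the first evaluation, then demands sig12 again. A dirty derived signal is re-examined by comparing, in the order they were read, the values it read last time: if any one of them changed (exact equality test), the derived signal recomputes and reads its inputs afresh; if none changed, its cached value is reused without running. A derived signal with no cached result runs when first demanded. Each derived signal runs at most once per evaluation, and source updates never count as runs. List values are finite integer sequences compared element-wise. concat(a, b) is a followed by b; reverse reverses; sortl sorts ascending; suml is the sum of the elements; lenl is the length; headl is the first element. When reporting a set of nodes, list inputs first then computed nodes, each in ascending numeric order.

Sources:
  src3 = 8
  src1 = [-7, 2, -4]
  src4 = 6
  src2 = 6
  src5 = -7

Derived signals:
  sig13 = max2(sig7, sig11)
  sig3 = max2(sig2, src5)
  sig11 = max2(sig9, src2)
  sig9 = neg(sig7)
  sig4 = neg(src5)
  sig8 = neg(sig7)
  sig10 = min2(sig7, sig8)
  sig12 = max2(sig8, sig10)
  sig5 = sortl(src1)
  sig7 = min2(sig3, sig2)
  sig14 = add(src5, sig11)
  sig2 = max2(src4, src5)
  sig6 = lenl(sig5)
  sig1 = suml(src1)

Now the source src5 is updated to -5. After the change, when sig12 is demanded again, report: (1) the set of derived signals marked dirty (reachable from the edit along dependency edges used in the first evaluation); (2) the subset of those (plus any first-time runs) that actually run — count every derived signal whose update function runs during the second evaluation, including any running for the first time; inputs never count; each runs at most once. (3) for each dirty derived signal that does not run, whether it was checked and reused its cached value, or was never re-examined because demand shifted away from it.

Dirty set: sig2, sig3, sig7, sig8, sig10, sig12.
Run set: sig2, sig3 (2 run).
Re-examined without running (cache reused): sig7, sig8, sig10, sig12.
The important point: at sig7 every value read last time is unchanged, so the dirty flag clears without a run.

Initial pass — values computed on the first demand:
  sig2 = max2(6, -7) = 6
  sig3 = max2(6, -7) = 6
  sig7 = min2(6, 6) = 6
  sig8 = neg(6) = -6
  sig10 = min2(6, -6) = -6
  sig12 = max2(-6, -6) = -6

Second demand — change propagation:
  sig2: re-runs because src5 -7->-5; new result 6 (unchanged).
  sig3: re-runs because src5 -7->-5; new result 6 (unchanged).
  sig7: re-examined; everything it read last time is the same (sig3 unchanged, sig2 unchanged) — cache 6 kept, no run.
  sig8: re-examined; everything it read last time is the same (sig7 unchanged) — cache -6 kept, no run.
  sig10: re-examined; everything it read last time is the same (sig7 unchanged, sig8 unchanged) — cache -6 kept, no run.
  sig12: re-examined; everything it read last time is the same (sig8 unchanged, sig10 unchanged) — cache -6 kept, no run.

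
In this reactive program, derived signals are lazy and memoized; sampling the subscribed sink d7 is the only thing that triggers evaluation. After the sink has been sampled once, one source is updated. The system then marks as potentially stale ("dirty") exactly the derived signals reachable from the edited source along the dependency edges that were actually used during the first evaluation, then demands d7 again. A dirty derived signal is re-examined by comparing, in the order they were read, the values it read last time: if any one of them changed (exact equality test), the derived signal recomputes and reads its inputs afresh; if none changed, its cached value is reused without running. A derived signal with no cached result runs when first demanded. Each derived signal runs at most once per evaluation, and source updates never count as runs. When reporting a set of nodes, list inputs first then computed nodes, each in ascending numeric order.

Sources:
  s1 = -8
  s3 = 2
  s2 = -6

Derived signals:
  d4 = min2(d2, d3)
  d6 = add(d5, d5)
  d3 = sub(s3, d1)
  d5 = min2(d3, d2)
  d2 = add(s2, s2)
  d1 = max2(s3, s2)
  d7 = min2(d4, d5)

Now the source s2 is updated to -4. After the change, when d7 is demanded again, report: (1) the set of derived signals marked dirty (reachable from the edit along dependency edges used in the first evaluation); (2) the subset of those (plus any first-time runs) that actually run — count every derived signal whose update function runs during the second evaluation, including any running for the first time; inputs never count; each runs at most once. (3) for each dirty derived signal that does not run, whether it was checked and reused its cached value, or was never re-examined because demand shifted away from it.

The edit dirties: d1, d2, d3, d4, d5, d7.
5 derived signals run: d1, d2, d4, d5, d7.
Cache hits after checking: d3.
Note where the cutoff bites: d3 is checked, finds nothing changed, and keeps its cache.

First demand of the output computes:
  d1 = max2(2, -6) = 2
  d2 = add(-6, -6) = -12
  d3 = sub(2, 2) = 0
  d4 = min2(-12, 0) = -12
  d5 = min2(0, -12) = -12
  d7 = min2(-12, -12) = -12

After the edit, cleaning proceeds:
  d1: a read changed (s2 -6->-4) — executes, giving 2 — identical to its old value.
  d2: a read changed (s2 -6->-4; s2 -6->-4) — executes, giving -8.
  d3: dirty, but its reads are unchanged (s3 unchanged, d1 unchanged); cached 0 stands.
  d4: a read changed (d2 -12->-8) — executes, giving -8.
  d5: a read changed (d2 -12->-8) — executes, giving -8.
  d7: a read changed (d4 -12->-8; d5 -12->-8) — executes, giving -8.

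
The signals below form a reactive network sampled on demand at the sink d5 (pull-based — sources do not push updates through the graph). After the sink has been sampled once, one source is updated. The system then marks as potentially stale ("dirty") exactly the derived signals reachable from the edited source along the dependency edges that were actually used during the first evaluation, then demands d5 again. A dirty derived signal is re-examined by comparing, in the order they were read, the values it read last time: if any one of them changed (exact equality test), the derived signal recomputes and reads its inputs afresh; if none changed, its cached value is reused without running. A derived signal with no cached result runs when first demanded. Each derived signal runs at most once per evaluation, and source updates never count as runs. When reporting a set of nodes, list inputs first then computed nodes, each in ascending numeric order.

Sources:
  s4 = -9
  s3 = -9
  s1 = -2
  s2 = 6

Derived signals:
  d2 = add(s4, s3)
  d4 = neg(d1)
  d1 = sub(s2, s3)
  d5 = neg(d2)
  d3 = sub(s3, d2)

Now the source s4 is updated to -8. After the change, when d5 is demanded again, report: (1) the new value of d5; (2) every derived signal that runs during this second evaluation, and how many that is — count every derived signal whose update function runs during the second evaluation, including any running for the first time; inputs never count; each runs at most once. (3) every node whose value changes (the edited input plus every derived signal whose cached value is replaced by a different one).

d5 now evaluates to 17.
Run set: d2, d5 (2 run).
Changed values: s4, d2, d5.

Initial pass — values computed on the first demand:
  d2 = add(-9, -9) = -18
  d5 = neg(-18) = 18

Second demand — change propagation:
  d2: re-runs because s4 -9->-8; new result -17.
  d5: re-runs because d2 -18->-17; new result 17.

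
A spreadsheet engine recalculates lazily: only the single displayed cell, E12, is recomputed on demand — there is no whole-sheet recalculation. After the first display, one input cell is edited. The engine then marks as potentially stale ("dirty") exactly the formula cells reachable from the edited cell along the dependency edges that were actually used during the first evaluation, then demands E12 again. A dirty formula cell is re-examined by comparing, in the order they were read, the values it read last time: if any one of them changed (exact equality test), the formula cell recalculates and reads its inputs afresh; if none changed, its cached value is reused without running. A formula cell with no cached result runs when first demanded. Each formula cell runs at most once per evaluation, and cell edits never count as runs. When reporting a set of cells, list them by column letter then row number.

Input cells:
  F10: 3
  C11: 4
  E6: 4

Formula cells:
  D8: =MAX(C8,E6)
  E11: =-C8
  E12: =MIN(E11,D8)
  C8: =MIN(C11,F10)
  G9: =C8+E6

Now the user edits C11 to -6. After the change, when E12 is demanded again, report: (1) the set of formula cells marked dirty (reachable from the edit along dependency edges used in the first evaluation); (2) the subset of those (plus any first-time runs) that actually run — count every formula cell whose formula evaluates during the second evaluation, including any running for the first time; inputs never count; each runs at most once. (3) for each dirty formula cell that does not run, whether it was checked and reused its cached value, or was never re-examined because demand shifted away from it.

Marked dirty: C8, D8, E11, E12.
Formula cells that run: C8, D8, E11, E12 — 4 in total.
Every dirty formula cell ran.

First evaluation (everything demanded from the output):
  C8 = MIN(4, 3) = 3
  D8 = MAX(3, 4) = 4
  E11 = -(3) = -3
  E12 = MIN(-3, 4) = -3

Propagation after the edit:
  C8: runs — C11 4->-6; result -6.
  D8: runs — C8 3->-6; result 4 (same value as before).
  E11: runs — C8 3->-6; result 6.
  E12: runs — E11 -3->6; result 4.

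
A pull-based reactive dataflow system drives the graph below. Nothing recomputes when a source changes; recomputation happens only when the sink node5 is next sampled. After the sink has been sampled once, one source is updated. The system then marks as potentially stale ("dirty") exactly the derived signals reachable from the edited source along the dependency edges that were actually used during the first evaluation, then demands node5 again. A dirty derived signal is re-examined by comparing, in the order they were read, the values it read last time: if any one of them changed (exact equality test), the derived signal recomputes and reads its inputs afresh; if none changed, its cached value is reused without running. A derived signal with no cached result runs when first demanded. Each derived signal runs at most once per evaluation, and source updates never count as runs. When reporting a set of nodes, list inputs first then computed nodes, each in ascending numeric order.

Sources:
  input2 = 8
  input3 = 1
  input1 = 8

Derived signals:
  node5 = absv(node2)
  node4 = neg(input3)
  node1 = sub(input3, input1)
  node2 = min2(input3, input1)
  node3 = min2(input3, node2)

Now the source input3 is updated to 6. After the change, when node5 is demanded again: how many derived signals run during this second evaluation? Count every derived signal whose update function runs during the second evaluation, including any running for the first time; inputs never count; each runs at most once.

Derived signals that run: node2, node5 — 2 in total.

First evaluation (everything demanded from the output):
  node2 = min2(1, 8) = 1
  node5 = absv(1) = 1

Propagation after the edit:
  node2: runs — input3 1->6; result 6.
  node5: runs — node2 1->6; result 6.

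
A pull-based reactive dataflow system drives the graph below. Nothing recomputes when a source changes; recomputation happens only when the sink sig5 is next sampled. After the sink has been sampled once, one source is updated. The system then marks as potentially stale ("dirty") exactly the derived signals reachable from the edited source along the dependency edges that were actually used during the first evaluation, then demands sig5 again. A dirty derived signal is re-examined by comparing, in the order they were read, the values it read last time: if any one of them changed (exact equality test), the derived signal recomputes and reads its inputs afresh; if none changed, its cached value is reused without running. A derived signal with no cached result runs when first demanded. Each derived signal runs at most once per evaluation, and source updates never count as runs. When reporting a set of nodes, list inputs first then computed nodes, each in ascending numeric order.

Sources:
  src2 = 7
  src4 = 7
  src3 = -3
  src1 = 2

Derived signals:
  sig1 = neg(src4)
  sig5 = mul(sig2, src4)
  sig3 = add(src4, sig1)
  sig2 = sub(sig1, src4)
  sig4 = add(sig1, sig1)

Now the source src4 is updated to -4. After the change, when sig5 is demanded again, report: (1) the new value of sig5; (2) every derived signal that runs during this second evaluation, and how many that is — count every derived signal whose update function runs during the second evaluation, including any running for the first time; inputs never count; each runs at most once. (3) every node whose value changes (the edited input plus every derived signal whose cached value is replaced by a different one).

New value of sig5: -32.
Derived signals that run: sig1, sig2, sig5 — 3 in total.
Values that change: src4, sig1, sig2, sig5.

First evaluation (everything demanded from the output):
  sig1 = neg(7) = -7
  sig2 = sub(-7, 7) = -14
  sig5 = mul(-14, 7) = -98

Propagation after the edit:
  sig1: runs — src4 7->-4; result 4.
  sig2: runs — sig1 -7->4; src4 7->-4; result 8.
  sig5: runs — sig2 -14->8; src4 7->-4; result -32.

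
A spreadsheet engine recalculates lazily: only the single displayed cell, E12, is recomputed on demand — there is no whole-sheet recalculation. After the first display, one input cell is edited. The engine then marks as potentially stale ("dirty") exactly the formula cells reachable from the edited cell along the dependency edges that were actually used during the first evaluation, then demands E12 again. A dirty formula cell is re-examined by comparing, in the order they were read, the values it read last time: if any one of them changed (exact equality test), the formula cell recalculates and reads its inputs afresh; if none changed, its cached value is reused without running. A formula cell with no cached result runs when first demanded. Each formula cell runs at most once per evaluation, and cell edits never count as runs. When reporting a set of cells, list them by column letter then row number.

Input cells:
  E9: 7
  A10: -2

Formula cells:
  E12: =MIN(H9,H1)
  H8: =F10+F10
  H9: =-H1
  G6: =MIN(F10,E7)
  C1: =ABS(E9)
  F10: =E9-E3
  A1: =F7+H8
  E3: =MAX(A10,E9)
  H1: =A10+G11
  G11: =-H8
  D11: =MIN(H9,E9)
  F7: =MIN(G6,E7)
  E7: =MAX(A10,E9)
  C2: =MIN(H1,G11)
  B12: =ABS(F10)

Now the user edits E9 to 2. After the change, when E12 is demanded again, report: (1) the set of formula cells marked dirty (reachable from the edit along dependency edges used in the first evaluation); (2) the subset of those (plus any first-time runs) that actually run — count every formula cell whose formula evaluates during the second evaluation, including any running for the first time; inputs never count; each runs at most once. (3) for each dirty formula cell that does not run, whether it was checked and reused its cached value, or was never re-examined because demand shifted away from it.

Marked dirty: E3, E12, F10, G11, H1, H8, H9.
Formula cells that run: E3, F10 — 2 in total.
Checked but reused from cache: E12, G11, H1, H8, H9.
Key observation: the change is absorbed at F10 — it re-runs but produces the same value, and the output's value is unchanged.

First evaluation (everything demanded from the output):
  E3 = MAX(-2, 7) = 7
  F10 = 7 - 7 = 0
  H8 = 0 + 0 = 0
  G11 = -(0) = 0
  H1 = -2 + 0 = -2
  H9 = -(-2) = 2
  E12 = MIN(2, -2) = -2

Propagation after the edit:
  E3: runs — E9 7->2; result 2.
  F10: runs — E9 7->2; E3 7->2; result 0 (same value as before).
  H8: checked — values it read are unchanged (F10 unchanged, F10 unchanged); reused cached 0 without running.
  G11: checked — values it read are unchanged (H8 unchanged); reused cached 0 without running.
  H1: checked — values it read are unchanged (A10 unchanged, G11 unchanged); reused cached -2 without running.
  H9: checked — values it read are unchanged (H1 unchanged); reused cached 2 without running.
  E12: checked — values it read are unchanged (H9 unchanged, H1 unchanged); reused cached -2 without running.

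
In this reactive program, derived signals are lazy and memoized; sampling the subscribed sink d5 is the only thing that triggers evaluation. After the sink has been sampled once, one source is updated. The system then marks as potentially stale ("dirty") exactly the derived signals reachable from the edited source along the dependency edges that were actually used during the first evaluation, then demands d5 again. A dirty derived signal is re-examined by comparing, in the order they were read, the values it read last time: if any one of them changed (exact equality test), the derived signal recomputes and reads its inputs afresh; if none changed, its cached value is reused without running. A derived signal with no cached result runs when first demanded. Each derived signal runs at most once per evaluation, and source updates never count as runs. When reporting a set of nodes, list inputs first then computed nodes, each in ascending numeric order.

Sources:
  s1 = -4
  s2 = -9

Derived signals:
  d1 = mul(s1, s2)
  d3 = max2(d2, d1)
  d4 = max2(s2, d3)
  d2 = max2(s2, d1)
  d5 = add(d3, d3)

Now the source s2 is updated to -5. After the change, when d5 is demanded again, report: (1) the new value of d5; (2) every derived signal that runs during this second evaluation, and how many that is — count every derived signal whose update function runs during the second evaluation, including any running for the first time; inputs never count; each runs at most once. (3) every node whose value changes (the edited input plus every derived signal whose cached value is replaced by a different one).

First demand of the output computes:
  d1 = mul(-4, -9) = 36
  d2 = max2(-9, 36) = 36
  d3 = max2(36, 36) = 36
  d5 = add(36, 36) = 72

After the edit, cleaning proceeds:
  d1: a read changed (s2 -9->-5) — executes, giving 20.
  d2: a read changed (s2 -9->-5; d1 36->20) — executes, giving 20.
  d3: a read changed (d2 36->20; d1 36->20) — executes, giving 20.
  d5: a read changed (d3 36->20; d3 36->20) — executes, giving 40.

Demanding d5 again yields 40.
4 derived signals run: d1, d2, d3, d5.
The nodes whose values change: s2, d1, d2, d3, d5.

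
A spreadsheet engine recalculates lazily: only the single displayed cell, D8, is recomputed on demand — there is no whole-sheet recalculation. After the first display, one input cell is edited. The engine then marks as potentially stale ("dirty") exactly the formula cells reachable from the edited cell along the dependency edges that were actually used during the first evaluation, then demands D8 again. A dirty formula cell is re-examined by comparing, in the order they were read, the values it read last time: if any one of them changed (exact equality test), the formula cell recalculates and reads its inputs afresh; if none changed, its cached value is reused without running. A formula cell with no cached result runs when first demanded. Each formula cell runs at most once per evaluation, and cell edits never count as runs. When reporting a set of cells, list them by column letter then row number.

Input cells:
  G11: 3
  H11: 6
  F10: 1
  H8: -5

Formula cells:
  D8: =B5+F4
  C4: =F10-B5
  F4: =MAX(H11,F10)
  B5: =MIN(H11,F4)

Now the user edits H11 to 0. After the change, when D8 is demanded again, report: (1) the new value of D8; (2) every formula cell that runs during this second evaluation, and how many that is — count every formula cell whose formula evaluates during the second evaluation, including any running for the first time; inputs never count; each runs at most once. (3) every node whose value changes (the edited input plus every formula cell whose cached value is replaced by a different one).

New value of D8: 1.
Formula cells that run: B5, D8, F4 — 3 in total.
Values that change: B5, D8, F4, H11.

First evaluation (everything demanded from the output):
  F4 = MAX(6, 1) = 6
  B5 = MIN(6, 6) = 6
  D8 = 6 + 6 = 12

Propagation after the edit:
  F4: runs — H11 6->0; result 1.
  B5: runs — H11 6->0; F4 6->1; result 0.
  D8: runs — B5 6->0; F4 6->1; result 1.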